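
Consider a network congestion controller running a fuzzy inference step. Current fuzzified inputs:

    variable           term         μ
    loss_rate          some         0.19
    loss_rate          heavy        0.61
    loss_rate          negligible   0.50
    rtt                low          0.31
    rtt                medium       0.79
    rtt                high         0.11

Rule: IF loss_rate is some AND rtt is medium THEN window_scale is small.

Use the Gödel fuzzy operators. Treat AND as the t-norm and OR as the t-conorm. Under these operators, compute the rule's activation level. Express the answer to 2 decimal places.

firing strength: some=0.19, medium=0.79; AND[min(a, b)] → w = 0.19

0.19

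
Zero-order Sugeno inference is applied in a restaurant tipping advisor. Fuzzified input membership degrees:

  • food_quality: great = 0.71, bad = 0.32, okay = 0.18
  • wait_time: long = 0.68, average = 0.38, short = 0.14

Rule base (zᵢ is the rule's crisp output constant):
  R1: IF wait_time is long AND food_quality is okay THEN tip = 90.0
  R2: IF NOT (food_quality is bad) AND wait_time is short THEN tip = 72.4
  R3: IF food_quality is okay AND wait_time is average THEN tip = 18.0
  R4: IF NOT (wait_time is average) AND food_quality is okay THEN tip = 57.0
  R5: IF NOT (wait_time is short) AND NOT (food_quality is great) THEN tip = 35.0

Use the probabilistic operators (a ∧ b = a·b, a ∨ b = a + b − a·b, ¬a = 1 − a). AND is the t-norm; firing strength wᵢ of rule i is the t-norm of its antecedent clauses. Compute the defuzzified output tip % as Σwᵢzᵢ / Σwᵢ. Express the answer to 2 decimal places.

52.91

R1 (z=90.0): long=0.68, okay=0.18; AND[a·b] → w = 0.1224
R2 (z=72.4): ¬bad=1−0.32=0.68, short=0.14; AND[a·b] → w = 0.0952
R3 (z=18.0): okay=0.18, average=0.38; AND[a·b] → w = 0.0684
R4 (z=57.0): ¬average=1−0.38=0.62, okay=0.18; AND[a·b] → w = 0.1116
R5 (z=35.0): ¬short=1−0.14=0.86, ¬great=1−0.71=0.29; AND[a·b] → w = 0.2494
Weighted average = (0.1224·90.0 + 0.0952·72.4 + 0.0684·18.0 + 0.1116·57.0 + 0.2494·35.0) / (0.1224 + 0.0952 + 0.0684 + 0.1116 + 0.2494)
  = 34.2299 / 0.6470 = 52.91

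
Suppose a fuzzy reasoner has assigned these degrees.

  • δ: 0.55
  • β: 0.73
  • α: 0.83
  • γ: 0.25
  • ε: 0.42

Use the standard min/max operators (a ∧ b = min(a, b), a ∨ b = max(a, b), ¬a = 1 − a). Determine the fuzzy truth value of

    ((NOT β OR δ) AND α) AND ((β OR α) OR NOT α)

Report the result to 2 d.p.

NOT β = 1 − 0.73 = 0.27
NOT β OR δ = max(a, b) on (0.27, 0.55) = 0.55
(NOT β OR δ) AND α = min(a, b) on (0.55, 0.83) = 0.55
β OR α = max(a, b) on (0.73, 0.83) = 0.83
NOT α = 1 − 0.83 = 0.17
(β OR α) OR NOT α = max(a, b) on (0.83, 0.17) = 0.83
((NOT β OR δ) AND α) AND ((β OR α) OR NOT α) = min(a, b) on (0.55, 0.83) = 0.55

0.55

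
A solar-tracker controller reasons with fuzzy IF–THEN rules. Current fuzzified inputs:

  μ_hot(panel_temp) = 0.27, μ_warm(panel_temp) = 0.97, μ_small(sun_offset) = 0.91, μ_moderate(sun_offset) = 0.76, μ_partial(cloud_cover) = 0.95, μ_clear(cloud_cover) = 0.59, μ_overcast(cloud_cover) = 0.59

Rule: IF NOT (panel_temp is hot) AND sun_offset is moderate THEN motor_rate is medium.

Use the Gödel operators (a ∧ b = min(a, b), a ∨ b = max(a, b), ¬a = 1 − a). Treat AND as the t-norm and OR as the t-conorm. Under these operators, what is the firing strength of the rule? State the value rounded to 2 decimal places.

0.73

firing strength: ¬hot=1−0.27=0.73, moderate=0.76; AND[min(a, b)] → w = 0.73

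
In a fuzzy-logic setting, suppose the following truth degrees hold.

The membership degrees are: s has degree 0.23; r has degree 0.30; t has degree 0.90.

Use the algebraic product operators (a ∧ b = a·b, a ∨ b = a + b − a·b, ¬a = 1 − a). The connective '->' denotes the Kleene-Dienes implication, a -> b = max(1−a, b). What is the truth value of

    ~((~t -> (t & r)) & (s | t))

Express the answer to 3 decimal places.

~t = 1 − 0.9000 = 0.1000
t & r = a·b on (0.9000, 0.3000) = 0.2700
~t -> (t & r)  [Kleene-Dienes: max(1−a, b)] with a=0.1000, b=0.2700 → 0.9000
s | t = a + b − a·b on (0.2300, 0.9000) = 0.9230
(~t -> (t & r)) & (s | t) = a·b on (0.9000, 0.9230) = 0.8307
~((~t -> (t & r)) & (s | t)) = 1 − 0.8307 = 0.1693

0.169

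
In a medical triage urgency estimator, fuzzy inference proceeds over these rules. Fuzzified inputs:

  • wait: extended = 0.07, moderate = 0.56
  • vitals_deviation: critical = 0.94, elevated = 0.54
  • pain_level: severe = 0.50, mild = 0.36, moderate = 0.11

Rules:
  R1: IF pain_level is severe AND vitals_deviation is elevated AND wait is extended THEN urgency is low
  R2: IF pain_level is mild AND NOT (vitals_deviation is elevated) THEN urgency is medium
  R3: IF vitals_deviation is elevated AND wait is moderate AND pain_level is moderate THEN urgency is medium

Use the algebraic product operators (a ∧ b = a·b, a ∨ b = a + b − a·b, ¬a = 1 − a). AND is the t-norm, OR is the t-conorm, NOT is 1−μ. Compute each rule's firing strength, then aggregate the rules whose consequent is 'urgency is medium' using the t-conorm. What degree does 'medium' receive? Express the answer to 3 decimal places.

0.193

R1: severe=0.50, elevated=0.54, extended=0.07; AND[a·b] → w = 0.0189
R2: mild=0.36, ¬elevated=1−0.54=0.46; AND[a·b] → w = 0.1656
R3: elevated=0.54, moderate=0.56, moderate=0.11; AND[a·b] → w = 0.0333
Rules with consequent 'medium': {R2, R3} → strengths 0.1656, 0.0333
Aggregate via t-conorm [a + b − a·b]: 0.1934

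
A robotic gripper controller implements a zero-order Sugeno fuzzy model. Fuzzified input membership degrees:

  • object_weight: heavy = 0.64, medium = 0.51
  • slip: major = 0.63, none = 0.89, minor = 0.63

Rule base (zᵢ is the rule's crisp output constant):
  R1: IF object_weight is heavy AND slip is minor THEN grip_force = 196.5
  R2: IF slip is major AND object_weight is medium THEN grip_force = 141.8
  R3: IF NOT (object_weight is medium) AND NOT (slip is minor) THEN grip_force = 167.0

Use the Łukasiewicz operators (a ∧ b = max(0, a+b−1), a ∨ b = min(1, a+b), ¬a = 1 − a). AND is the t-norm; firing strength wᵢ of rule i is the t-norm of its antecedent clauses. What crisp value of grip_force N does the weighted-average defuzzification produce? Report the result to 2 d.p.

R1 (z=196.5): heavy=0.64, minor=0.63; AND[max(0, a+b−1)] → w = 0.27
R2 (z=141.8): major=0.63, medium=0.51; AND[max(0, a+b−1)] → w = 0.14
R3 (z=167.0): ¬medium=1−0.51=0.49, ¬minor=1−0.63=0.37; AND[max(0, a+b−1)] → w = 0.00
Weighted average = (0.27·196.5 + 0.14·141.8 + 0.00·167.0) / (0.27 + 0.14 + 0.00)
  = 72.9070 / 0.4100 = 177.82

177.82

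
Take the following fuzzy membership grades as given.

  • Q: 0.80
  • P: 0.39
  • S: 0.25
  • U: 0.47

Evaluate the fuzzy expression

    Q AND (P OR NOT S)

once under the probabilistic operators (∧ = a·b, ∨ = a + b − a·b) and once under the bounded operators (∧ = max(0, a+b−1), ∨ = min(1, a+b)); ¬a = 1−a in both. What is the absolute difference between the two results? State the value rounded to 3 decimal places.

0.122

Under probabilistic:
  NOT S = 1 − 0.2500 = 0.7500
  P OR NOT S = a + b − a·b on (0.3900, 0.7500) = 0.8475
  Q AND (P OR NOT S) = a·b on (0.8000, 0.8475) = 0.6780
  → value = 0.6780
Under bounded:
  NOT S = 1 − 0.25 = 0.75
  P OR NOT S = min(1, a+b) on (0.39, 0.75) = 1.00
  Q AND (P OR NOT S) = max(0, a+b−1) on (0.80, 1.00) = 0.80
  → value = 0.8000
|0.6780 − 0.8000| = 0.122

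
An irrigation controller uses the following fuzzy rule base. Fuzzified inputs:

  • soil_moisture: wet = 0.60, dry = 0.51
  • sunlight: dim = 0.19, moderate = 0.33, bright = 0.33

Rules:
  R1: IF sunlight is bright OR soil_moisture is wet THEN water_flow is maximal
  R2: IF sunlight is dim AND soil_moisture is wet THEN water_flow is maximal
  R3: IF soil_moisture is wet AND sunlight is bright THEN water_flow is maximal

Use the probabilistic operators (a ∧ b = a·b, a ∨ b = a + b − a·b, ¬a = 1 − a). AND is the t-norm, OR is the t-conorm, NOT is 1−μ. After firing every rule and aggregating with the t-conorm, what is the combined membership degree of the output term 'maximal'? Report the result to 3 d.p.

R1: bright=0.33, wet=0.60; OR[a + b − a·b] → w = 0.7320
R2: dim=0.19, wet=0.60; AND[a·b] → w = 0.1140
R3: wet=0.60, bright=0.33; AND[a·b] → w = 0.1980
Rules with consequent 'maximal': {R1, R2, R3} → strengths 0.7320, 0.1140, 0.1980
Aggregate via t-conorm [a + b − a·b]: 0.8096

0.810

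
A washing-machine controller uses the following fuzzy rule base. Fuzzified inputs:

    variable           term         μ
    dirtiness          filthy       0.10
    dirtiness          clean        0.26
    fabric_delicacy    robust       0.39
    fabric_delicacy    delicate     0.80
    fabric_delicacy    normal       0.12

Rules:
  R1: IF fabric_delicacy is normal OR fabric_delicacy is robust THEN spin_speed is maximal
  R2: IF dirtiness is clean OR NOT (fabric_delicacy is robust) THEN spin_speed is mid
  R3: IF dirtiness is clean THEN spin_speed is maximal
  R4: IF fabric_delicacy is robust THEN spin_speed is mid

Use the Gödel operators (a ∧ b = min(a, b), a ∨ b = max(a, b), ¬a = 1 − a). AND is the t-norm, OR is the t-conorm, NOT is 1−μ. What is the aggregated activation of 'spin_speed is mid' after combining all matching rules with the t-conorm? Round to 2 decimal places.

R1: normal=0.12, robust=0.39; OR[max(a, b)] → w = 0.39
R2: clean=0.26, ¬robust=1−0.39=0.61; OR[max(a, b)] → w = 0.61
R3: clean=0.26 → w = 0.26
R4: robust=0.39 → w = 0.39
Rules with consequent 'mid': {R2, R4} → strengths 0.61, 0.39
Aggregate via t-conorm [max(a, b)]: 0.61

0.61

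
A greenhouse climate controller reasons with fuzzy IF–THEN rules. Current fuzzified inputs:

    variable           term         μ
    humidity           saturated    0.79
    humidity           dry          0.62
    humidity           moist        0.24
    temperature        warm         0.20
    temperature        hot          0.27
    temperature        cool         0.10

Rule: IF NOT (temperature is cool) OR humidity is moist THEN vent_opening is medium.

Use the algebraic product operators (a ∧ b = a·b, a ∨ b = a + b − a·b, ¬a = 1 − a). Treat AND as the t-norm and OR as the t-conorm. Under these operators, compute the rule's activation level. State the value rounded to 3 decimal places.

0.924

firing strength: ¬cool=1−0.10=0.90, moist=0.24; OR[a + b − a·b] → w = 0.9240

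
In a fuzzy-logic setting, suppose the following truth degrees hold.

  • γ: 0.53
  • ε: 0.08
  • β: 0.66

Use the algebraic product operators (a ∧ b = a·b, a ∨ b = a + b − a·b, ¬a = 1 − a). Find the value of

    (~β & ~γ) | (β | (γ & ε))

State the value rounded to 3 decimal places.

~β = 1 − 0.6600 = 0.3400
~γ = 1 − 0.5300 = 0.4700
~β & ~γ = a·b on (0.3400, 0.4700) = 0.1598
γ & ε = a·b on (0.5300, 0.0800) = 0.0424
β | (γ & ε) = a + b − a·b on (0.6600, 0.0424) = 0.6744
(~β & ~γ) | (β | (γ & ε)) = a + b − a·b on (0.1598, 0.6744) = 0.7264

0.726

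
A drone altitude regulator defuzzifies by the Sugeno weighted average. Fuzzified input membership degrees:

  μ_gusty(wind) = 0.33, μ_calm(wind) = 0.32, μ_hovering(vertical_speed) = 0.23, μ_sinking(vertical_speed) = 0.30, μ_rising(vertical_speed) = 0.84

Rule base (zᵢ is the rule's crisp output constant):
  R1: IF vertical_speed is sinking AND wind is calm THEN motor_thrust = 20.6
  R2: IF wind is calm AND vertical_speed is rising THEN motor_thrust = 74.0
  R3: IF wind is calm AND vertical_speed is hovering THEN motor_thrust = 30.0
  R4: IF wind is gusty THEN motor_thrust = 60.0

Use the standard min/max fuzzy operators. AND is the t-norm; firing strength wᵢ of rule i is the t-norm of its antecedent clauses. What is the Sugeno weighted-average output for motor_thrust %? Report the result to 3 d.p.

R1 (z=20.6): sinking=0.30, calm=0.32; AND[min(a, b)] → w = 0.30
R2 (z=74.0): calm=0.32, rising=0.84; AND[min(a, b)] → w = 0.32
R3 (z=30.0): calm=0.32, hovering=0.23; AND[min(a, b)] → w = 0.23
R4 (z=60.0): gusty=0.33 → w = 0.33
Weighted average = (0.30·20.6 + 0.32·74.0 + 0.23·30.0 + 0.33·60.0) / (0.30 + 0.32 + 0.23 + 0.33)
  = 56.5600 / 1.1800 = 47.932

47.932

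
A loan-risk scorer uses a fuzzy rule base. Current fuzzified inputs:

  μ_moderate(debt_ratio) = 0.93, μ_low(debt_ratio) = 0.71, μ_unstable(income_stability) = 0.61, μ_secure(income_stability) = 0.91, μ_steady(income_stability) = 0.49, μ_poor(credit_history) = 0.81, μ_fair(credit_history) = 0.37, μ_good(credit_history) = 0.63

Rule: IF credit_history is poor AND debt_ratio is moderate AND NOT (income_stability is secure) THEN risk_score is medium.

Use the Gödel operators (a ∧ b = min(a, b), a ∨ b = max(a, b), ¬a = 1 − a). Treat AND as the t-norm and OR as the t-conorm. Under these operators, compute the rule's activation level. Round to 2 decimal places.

0.09

firing strength: poor=0.81, moderate=0.93, ¬secure=1−0.91=0.09; AND[min(a, b)] → w = 0.09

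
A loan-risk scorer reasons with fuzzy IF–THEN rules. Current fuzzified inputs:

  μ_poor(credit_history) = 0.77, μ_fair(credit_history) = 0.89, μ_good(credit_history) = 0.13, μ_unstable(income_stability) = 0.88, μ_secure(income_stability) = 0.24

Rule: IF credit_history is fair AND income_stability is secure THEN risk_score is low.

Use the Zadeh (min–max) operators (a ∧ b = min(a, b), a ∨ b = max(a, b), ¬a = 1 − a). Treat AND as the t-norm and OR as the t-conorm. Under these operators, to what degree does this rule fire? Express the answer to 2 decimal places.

firing strength: fair=0.89, secure=0.24; AND[min(a, b)] → w = 0.24

0.24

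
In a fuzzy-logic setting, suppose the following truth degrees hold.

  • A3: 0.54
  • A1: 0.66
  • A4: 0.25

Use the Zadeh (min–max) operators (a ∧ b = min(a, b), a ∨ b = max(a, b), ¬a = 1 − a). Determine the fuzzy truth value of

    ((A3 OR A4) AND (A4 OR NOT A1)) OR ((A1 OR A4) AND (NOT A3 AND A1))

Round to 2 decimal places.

A3 OR A4 = max(a, b) on (0.54, 0.25) = 0.54
NOT A1 = 1 − 0.66 = 0.34
A4 OR NOT A1 = max(a, b) on (0.25, 0.34) = 0.34
(A3 OR A4) AND (A4 OR NOT A1) = min(a, b) on (0.54, 0.34) = 0.34
A1 OR A4 = max(a, b) on (0.66, 0.25) = 0.66
NOT A3 = 1 − 0.54 = 0.46
NOT A3 AND A1 = min(a, b) on (0.46, 0.66) = 0.46
(A1 OR A4) AND (NOT A3 AND A1) = min(a, b) on (0.66, 0.46) = 0.46
((A3 OR A4) AND (A4 OR NOT A1)) OR ((A1 OR A4) AND (NOT A3 AND A1)) = max(a, b) on (0.34, 0.46) = 0.46

0.46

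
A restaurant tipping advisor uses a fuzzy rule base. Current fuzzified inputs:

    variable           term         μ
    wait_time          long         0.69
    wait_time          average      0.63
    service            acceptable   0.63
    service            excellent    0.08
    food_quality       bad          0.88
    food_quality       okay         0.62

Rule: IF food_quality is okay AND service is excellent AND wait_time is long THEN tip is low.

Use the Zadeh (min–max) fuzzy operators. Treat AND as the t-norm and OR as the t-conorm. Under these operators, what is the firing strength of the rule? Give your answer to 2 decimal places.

0.08

firing strength: okay=0.62, excellent=0.08, long=0.69; AND[min(a, b)] → w = 0.08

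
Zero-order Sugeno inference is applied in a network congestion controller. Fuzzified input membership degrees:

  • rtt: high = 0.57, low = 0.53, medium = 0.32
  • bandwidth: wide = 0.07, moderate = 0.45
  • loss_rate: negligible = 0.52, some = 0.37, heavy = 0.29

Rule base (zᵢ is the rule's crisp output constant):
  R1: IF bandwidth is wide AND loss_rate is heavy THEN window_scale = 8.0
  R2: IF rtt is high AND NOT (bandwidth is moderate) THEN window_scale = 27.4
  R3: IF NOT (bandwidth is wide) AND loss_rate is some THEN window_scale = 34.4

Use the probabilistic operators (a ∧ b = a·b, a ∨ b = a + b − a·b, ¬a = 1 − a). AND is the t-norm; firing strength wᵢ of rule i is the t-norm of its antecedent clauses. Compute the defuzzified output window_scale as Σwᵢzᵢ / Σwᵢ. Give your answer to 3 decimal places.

30.372

R1 (z=8.0): wide=0.07, heavy=0.29; AND[a·b] → w = 0.0203
R2 (z=27.4): high=0.57, ¬moderate=1−0.45=0.55; AND[a·b] → w = 0.3135
R3 (z=34.4): ¬wide=1−0.07=0.93, some=0.37; AND[a·b] → w = 0.3441
Weighted average = (0.0203·8.0 + 0.3135·27.4 + 0.3441·34.4) / (0.0203 + 0.3135 + 0.3441)
  = 20.5893 / 0.6779 = 30.372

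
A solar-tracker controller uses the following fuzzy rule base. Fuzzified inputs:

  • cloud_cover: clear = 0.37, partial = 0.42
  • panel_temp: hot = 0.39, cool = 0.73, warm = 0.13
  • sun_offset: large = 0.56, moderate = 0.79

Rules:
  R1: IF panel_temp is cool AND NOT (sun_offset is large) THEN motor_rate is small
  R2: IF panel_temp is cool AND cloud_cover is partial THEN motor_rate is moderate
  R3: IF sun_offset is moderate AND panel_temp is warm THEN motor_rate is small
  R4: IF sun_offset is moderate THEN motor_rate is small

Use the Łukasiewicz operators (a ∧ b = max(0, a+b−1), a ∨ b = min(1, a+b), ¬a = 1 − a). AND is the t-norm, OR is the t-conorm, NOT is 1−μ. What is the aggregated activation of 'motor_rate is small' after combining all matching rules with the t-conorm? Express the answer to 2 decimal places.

R1: cool=0.73, ¬large=1−0.56=0.44; AND[max(0, a+b−1)] → w = 0.17
R2: cool=0.73, partial=0.42; AND[max(0, a+b−1)] → w = 0.15
R3: moderate=0.79, warm=0.13; AND[max(0, a+b−1)] → w = 0.00
R4: moderate=0.79 → w = 0.79
Rules with consequent 'small': {R1, R3, R4} → strengths 0.17, 0.00, 0.79
Aggregate via t-conorm [min(1, a+b)]: 0.96

0.96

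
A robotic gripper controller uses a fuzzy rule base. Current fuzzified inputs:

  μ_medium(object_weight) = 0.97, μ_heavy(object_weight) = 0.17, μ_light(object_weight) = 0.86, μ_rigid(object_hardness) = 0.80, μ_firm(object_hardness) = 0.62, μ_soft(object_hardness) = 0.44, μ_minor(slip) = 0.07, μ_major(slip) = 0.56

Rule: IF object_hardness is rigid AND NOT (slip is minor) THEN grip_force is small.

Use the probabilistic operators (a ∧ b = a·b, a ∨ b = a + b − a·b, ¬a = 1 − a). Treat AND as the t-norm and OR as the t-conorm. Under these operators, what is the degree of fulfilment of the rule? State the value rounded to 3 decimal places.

firing strength: rigid=0.80, ¬minor=1−0.07=0.93; AND[a·b] → w = 0.7440

0.744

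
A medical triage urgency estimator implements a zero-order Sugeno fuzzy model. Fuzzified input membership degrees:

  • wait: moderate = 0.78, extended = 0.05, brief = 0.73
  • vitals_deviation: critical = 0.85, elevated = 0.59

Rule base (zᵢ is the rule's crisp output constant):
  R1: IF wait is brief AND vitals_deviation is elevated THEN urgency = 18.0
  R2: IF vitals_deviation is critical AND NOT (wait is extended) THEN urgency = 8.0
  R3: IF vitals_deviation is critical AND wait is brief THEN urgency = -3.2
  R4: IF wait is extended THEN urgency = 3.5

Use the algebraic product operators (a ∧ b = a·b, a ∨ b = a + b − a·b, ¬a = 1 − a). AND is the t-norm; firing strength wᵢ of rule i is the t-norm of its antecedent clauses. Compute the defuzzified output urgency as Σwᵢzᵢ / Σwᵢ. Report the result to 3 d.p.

6.498

R1 (z=18.0): brief=0.73, elevated=0.59; AND[a·b] → w = 0.4307
R2 (z=8.0): critical=0.85, ¬extended=1−0.05=0.95; AND[a·b] → w = 0.8075
R3 (z=-3.2): critical=0.85, brief=0.73; AND[a·b] → w = 0.6205
R4 (z=3.5): extended=0.05 → w = 0.0500
Weighted average = (0.4307·18.0 + 0.8075·8.0 + 0.6205·-3.2 + 0.0500·3.5) / (0.4307 + 0.8075 + 0.6205 + 0.0500)
  = 12.4020 / 1.9087 = 6.498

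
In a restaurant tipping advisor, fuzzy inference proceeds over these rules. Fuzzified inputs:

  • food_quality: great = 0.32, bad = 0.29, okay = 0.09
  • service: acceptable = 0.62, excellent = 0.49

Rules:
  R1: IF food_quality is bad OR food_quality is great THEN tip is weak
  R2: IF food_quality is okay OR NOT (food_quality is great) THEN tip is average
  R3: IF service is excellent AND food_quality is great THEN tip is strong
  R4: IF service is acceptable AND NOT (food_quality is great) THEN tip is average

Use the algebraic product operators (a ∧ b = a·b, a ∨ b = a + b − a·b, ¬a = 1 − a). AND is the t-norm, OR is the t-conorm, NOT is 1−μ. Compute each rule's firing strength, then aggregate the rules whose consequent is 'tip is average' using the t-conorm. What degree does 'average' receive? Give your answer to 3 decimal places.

R1: bad=0.29, great=0.32; OR[a + b − a·b] → w = 0.5172
R2: okay=0.09, ¬great=1−0.32=0.68; OR[a + b − a·b] → w = 0.7088
R3: excellent=0.49, great=0.32; AND[a·b] → w = 0.1568
R4: acceptable=0.62, ¬great=1−0.32=0.68; AND[a·b] → w = 0.4216
Rules with consequent 'average': {R2, R4} → strengths 0.7088, 0.4216
Aggregate via t-conorm [a + b − a·b]: 0.8316

0.832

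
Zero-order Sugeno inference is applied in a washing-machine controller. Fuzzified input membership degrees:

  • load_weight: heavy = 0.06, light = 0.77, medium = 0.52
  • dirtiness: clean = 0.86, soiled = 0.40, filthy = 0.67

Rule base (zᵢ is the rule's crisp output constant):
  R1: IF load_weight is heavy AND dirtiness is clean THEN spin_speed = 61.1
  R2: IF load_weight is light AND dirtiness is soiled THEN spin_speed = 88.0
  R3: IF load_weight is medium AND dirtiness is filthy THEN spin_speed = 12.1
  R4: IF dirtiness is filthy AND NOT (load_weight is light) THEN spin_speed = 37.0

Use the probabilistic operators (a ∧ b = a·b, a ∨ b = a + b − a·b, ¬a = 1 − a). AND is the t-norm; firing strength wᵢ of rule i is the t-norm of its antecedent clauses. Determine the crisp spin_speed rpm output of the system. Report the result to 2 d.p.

R1 (z=61.1): heavy=0.06, clean=0.86; AND[a·b] → w = 0.0516
R2 (z=88.0): light=0.77, soiled=0.40; AND[a·b] → w = 0.3080
R3 (z=12.1): medium=0.52, filthy=0.67; AND[a·b] → w = 0.3484
R4 (z=37.0): filthy=0.67, ¬light=1−0.77=0.23; AND[a·b] → w = 0.1541
Weighted average = (0.0516·61.1 + 0.3080·88.0 + 0.3484·12.1 + 0.1541·37.0) / (0.0516 + 0.3080 + 0.3484 + 0.1541)
  = 40.1741 / 0.8621 = 46.60

46.60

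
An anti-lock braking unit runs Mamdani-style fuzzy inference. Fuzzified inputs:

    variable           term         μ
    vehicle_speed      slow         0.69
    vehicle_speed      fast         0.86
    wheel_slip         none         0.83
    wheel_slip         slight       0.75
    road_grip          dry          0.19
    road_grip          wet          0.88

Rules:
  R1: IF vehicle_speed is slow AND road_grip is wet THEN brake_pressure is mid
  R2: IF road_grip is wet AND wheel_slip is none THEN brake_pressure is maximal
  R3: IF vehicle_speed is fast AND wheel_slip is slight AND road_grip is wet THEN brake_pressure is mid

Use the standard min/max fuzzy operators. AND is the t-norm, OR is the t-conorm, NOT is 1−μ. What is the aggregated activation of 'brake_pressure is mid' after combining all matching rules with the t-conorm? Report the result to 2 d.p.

0.75

R1: slow=0.69, wet=0.88; AND[min(a, b)] → w = 0.69
R2: wet=0.88, none=0.83; AND[min(a, b)] → w = 0.83
R3: fast=0.86, slight=0.75, wet=0.88; AND[min(a, b)] → w = 0.75
Rules with consequent 'mid': {R1, R3} → strengths 0.69, 0.75
Aggregate via t-conorm [max(a, b)]: 0.75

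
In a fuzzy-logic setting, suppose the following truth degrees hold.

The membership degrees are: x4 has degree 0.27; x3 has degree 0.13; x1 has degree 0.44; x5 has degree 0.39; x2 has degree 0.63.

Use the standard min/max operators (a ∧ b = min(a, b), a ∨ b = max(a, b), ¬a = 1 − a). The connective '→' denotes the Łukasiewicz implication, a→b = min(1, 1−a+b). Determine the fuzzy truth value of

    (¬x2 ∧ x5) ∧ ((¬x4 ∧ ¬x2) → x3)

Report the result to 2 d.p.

0.37

¬x2 = 1 − 0.63 = 0.37
¬x2 ∧ x5 = min(a, b) on (0.37, 0.39) = 0.37
¬x4 = 1 − 0.27 = 0.73
¬x2 = 1 − 0.63 = 0.37
¬x4 ∧ ¬x2 = min(a, b) on (0.73, 0.37) = 0.37
(¬x4 ∧ ¬x2) → x3  [Łukasiewicz: min(1, 1−a+b)] with a=0.37, b=0.13 → 0.76
(¬x2 ∧ x5) ∧ ((¬x4 ∧ ¬x2) → x3) = min(a, b) on (0.37, 0.76) = 0.37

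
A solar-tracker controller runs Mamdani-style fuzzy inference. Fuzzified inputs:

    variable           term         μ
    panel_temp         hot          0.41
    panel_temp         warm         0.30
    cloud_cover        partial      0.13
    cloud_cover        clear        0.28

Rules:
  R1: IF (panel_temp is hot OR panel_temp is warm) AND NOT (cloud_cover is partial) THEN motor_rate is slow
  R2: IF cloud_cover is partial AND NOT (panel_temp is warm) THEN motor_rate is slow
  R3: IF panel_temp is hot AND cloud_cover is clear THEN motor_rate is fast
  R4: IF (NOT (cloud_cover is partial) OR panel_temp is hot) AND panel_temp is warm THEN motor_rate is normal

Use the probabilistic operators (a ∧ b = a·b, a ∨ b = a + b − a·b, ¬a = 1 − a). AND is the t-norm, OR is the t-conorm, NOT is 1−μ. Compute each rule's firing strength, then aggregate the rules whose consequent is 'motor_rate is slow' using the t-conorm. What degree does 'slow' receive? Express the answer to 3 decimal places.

0.555

R1: (hot=0.41 OR warm=0.30) = 0.5870; AND[a·b] with ¬partial=1−0.13=0.87 → w = 0.5107
R2: partial=0.13, ¬warm=1−0.30=0.70; AND[a·b] → w = 0.0910
R3: hot=0.41, clear=0.28; AND[a·b] → w = 0.1148
R4: (¬partial=1−0.13=0.87 OR hot=0.41) = 0.9233; AND[a·b] with warm=0.30 → w = 0.2770
Rules with consequent 'slow': {R1, R2} → strengths 0.5107, 0.0910
Aggregate via t-conorm [a + b − a·b]: 0.5552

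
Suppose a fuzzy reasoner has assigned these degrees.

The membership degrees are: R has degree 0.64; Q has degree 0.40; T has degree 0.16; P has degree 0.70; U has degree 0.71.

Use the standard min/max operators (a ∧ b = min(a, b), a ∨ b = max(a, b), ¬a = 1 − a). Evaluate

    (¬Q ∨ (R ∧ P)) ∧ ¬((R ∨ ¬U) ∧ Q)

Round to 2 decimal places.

¬Q = 1 − 0.40 = 0.60
R ∧ P = min(a, b) on (0.64, 0.70) = 0.64
¬Q ∨ (R ∧ P) = max(a, b) on (0.60, 0.64) = 0.64
¬U = 1 − 0.71 = 0.29
R ∨ ¬U = max(a, b) on (0.64, 0.29) = 0.64
(R ∨ ¬U) ∧ Q = min(a, b) on (0.64, 0.40) = 0.40
¬((R ∨ ¬U) ∧ Q) = 1 − 0.40 = 0.60
(¬Q ∨ (R ∧ P)) ∧ ¬((R ∨ ¬U) ∧ Q) = min(a, b) on (0.64, 0.60) = 0.60

0.60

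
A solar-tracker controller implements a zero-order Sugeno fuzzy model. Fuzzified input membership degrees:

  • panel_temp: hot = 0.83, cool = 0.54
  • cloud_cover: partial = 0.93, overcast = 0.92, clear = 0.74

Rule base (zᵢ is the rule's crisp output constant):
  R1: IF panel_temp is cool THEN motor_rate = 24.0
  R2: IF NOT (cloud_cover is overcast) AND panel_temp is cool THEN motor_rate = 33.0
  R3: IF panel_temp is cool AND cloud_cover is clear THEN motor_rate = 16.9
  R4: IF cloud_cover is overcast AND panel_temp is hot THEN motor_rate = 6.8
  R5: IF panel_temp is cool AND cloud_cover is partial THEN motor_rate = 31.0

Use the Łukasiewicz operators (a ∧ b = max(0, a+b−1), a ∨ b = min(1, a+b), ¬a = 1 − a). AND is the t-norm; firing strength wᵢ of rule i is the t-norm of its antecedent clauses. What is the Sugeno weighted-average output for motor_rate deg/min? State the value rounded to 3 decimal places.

R1 (z=24.0): cool=0.54 → w = 0.54
R2 (z=33.0): ¬overcast=1−0.92=0.08, cool=0.54; AND[max(0, a+b−1)] → w = 0.00
R3 (z=16.9): cool=0.54, clear=0.74; AND[max(0, a+b−1)] → w = 0.28
R4 (z=6.8): overcast=0.92, hot=0.83; AND[max(0, a+b−1)] → w = 0.75
R5 (z=31.0): cool=0.54, partial=0.93; AND[max(0, a+b−1)] → w = 0.47
Weighted average = (0.54·24.0 + 0.00·33.0 + 0.28·16.9 + 0.75·6.8 + 0.47·31.0) / (0.54 + 0.00 + 0.28 + 0.75 + 0.47)
  = 37.3620 / 2.0400 = 18.315

18.315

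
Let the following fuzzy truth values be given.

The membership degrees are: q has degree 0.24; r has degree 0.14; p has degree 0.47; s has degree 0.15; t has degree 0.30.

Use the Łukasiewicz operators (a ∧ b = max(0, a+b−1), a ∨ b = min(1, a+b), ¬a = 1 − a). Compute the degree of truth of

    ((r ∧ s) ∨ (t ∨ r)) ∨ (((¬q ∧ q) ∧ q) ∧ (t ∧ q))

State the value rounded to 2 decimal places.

0.44

r ∧ s = max(0, a+b−1) on (0.14, 0.15) = 0.00
t ∨ r = min(1, a+b) on (0.30, 0.14) = 0.44
(r ∧ s) ∨ (t ∨ r) = min(1, a+b) on (0.00, 0.44) = 0.44
¬q = 1 − 0.24 = 0.76
¬q ∧ q = max(0, a+b−1) on (0.76, 0.24) = 0.00
(¬q ∧ q) ∧ q = max(0, a+b−1) on (0.00, 0.24) = 0.00
t ∧ q = max(0, a+b−1) on (0.30, 0.24) = 0.00
((¬q ∧ q) ∧ q) ∧ (t ∧ q) = max(0, a+b−1) on (0.00, 0.00) = 0.00
((r ∧ s) ∨ (t ∨ r)) ∨ (((¬q ∧ q) ∧ q) ∧ (t ∧ q)) = min(1, a+b) on (0.44, 0.00) = 0.44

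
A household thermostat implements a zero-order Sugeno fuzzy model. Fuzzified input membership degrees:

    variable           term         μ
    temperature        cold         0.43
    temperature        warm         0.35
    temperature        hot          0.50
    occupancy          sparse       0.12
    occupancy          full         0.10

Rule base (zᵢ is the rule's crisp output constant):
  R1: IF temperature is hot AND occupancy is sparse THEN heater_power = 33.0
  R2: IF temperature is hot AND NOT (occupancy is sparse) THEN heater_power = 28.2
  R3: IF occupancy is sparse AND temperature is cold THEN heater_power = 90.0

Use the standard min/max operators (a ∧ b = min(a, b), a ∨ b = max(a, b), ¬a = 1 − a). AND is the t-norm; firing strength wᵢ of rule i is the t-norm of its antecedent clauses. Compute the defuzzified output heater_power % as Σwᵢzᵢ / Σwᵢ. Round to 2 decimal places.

39.00

R1 (z=33.0): hot=0.50, sparse=0.12; AND[min(a, b)] → w = 0.12
R2 (z=28.2): hot=0.50, ¬sparse=1−0.12=0.88; AND[min(a, b)] → w = 0.50
R3 (z=90.0): sparse=0.12, cold=0.43; AND[min(a, b)] → w = 0.12
Weighted average = (0.12·33.0 + 0.50·28.2 + 0.12·90.0) / (0.12 + 0.50 + 0.12)
  = 28.8600 / 0.7400 = 39.00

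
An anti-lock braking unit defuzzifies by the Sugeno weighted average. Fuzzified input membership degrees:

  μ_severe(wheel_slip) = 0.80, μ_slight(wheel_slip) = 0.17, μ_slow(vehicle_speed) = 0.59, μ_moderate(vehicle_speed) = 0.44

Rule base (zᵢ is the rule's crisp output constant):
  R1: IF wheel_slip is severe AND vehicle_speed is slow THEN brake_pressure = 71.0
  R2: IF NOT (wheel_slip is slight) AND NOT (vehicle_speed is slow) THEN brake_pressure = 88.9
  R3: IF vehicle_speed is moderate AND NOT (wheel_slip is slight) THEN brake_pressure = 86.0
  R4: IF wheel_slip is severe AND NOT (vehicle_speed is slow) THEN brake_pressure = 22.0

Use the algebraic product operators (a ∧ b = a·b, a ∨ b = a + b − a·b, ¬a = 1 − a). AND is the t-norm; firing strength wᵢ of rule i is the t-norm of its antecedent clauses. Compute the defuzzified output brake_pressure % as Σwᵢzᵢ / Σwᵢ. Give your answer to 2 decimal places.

68.01

R1 (z=71.0): severe=0.80, slow=0.59; AND[a·b] → w = 0.4720
R2 (z=88.9): ¬slight=1−0.17=0.83, ¬slow=1−0.59=0.41; AND[a·b] → w = 0.3403
R3 (z=86.0): moderate=0.44, ¬slight=1−0.17=0.83; AND[a·b] → w = 0.3652
R4 (z=22.0): severe=0.80, ¬slow=1−0.59=0.41; AND[a·b] → w = 0.3280
Weighted average = (0.4720·71.0 + 0.3403·88.9 + 0.3652·86.0 + 0.3280·22.0) / (0.4720 + 0.3403 + 0.3652 + 0.3280)
  = 102.3879 / 1.5055 = 68.01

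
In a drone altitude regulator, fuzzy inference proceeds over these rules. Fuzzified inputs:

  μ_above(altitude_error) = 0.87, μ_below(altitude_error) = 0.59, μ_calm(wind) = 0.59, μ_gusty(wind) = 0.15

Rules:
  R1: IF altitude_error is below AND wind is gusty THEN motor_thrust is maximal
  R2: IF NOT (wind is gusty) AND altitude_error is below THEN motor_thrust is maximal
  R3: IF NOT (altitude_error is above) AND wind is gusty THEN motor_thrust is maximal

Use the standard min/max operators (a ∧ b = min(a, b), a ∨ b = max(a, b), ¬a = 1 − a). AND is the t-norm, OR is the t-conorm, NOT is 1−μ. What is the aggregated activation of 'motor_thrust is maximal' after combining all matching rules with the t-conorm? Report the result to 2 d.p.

R1: below=0.59, gusty=0.15; AND[min(a, b)] → w = 0.15
R2: ¬gusty=1−0.15=0.85, below=0.59; AND[min(a, b)] → w = 0.59
R3: ¬above=1−0.87=0.13, gusty=0.15; AND[min(a, b)] → w = 0.13
Rules with consequent 'maximal': {R1, R2, R3} → strengths 0.15, 0.59, 0.13
Aggregate via t-conorm [max(a, b)]: 0.59

0.59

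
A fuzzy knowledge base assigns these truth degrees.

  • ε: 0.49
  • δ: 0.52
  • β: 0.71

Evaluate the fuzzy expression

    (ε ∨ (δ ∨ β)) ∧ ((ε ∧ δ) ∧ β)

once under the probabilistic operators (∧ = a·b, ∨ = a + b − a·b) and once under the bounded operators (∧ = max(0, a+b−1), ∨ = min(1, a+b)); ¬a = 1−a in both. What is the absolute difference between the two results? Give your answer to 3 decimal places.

Under probabilistic:
  δ ∨ β = a + b − a·b on (0.5200, 0.7100) = 0.8608
  ε ∨ (δ ∨ β) = a + b − a·b on (0.4900, 0.8608) = 0.9290
  ε ∧ δ = a·b on (0.4900, 0.5200) = 0.2548
  (ε ∧ δ) ∧ β = a·b on (0.2548, 0.7100) = 0.1809
  (ε ∨ (δ ∨ β)) ∧ ((ε ∧ δ) ∧ β) = a·b on (0.9290, 0.1809) = 0.1681
  → value = 0.1681
Under bounded:
  δ ∨ β = min(1, a+b) on (0.52, 0.71) = 1.00
  ε ∨ (δ ∨ β) = min(1, a+b) on (0.49, 1.00) = 1.00
  ε ∧ δ = max(0, a+b−1) on (0.49, 0.52) = 0.01
  (ε ∧ δ) ∧ β = max(0, a+b−1) on (0.01, 0.71) = 0.00
  (ε ∨ (δ ∨ β)) ∧ ((ε ∧ δ) ∧ β) = max(0, a+b−1) on (1.00, 0.00) = 0.00
  → value = 0.0000
|0.1681 − 0.0000| = 0.168

0.168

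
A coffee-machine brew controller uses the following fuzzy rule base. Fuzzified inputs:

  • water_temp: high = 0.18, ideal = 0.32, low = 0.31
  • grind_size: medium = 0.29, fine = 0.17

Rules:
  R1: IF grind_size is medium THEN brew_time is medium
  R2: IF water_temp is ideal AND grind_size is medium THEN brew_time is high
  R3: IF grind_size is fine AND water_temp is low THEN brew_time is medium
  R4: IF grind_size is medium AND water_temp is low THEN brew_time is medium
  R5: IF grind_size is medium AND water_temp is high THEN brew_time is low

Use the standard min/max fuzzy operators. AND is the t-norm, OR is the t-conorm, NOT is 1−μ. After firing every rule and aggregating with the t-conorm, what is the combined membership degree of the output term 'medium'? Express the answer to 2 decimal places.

R1: medium=0.29 → w = 0.29
R2: ideal=0.32, medium=0.29; AND[min(a, b)] → w = 0.29
R3: fine=0.17, low=0.31; AND[min(a, b)] → w = 0.17
R4: medium=0.29, low=0.31; AND[min(a, b)] → w = 0.29
R5: medium=0.29, high=0.18; AND[min(a, b)] → w = 0.18
Rules with consequent 'medium': {R1, R3, R4} → strengths 0.29, 0.17, 0.29
Aggregate via t-conorm [max(a, b)]: 0.29

0.29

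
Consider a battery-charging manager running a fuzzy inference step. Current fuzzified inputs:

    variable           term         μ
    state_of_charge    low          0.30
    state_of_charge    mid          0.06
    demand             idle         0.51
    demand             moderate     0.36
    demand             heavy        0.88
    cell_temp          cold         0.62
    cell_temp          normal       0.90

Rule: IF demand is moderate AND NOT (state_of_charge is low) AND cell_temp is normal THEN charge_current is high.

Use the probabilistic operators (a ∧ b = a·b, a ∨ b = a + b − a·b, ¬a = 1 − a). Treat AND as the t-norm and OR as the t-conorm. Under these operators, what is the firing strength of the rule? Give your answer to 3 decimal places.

0.227

firing strength: moderate=0.36, ¬low=1−0.30=0.70, normal=0.90; AND[a·b] → w = 0.2268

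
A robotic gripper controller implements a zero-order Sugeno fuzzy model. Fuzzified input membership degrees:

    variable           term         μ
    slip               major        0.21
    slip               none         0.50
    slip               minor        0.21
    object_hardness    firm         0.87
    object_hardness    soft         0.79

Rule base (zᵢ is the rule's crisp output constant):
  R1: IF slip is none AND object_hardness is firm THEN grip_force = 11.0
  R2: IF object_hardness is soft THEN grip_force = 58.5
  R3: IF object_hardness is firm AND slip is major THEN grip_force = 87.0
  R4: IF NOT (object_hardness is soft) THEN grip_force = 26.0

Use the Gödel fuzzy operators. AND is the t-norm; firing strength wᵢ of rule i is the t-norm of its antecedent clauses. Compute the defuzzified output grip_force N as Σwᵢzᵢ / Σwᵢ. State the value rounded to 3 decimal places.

R1 (z=11.0): none=0.50, firm=0.87; AND[min(a, b)] → w = 0.50
R2 (z=58.5): soft=0.79 → w = 0.79
R3 (z=87.0): firm=0.87, major=0.21; AND[min(a, b)] → w = 0.21
R4 (z=26.0): ¬soft=1−0.79=0.21 → w = 0.21
Weighted average = (0.50·11.0 + 0.79·58.5 + 0.21·87.0 + 0.21·26.0) / (0.50 + 0.79 + 0.21 + 0.21)
  = 75.4450 / 1.7100 = 44.120

44.120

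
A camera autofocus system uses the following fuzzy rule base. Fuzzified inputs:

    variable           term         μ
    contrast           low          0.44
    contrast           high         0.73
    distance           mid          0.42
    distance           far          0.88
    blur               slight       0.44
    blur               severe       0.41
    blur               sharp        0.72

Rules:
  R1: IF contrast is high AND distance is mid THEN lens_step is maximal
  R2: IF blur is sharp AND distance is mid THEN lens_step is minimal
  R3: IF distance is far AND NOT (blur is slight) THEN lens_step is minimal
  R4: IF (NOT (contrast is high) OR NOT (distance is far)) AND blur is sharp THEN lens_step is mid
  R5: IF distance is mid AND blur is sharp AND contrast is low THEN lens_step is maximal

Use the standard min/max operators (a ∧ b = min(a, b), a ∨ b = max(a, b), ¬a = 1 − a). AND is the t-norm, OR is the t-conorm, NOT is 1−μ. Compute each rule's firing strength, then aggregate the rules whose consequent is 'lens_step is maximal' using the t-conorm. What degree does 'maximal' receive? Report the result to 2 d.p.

0.42

R1: high=0.73, mid=0.42; AND[min(a, b)] → w = 0.42
R2: sharp=0.72, mid=0.42; AND[min(a, b)] → w = 0.42
R3: far=0.88, ¬slight=1−0.44=0.56; AND[min(a, b)] → w = 0.56
R4: (¬high=1−0.73=0.27 OR ¬far=1−0.88=0.12) = 0.27; AND[min(a, b)] with sharp=0.72 → w = 0.27
R5: mid=0.42, sharp=0.72, low=0.44; AND[min(a, b)] → w = 0.42
Rules with consequent 'maximal': {R1, R5} → strengths 0.42, 0.42
Aggregate via t-conorm [max(a, b)]: 0.42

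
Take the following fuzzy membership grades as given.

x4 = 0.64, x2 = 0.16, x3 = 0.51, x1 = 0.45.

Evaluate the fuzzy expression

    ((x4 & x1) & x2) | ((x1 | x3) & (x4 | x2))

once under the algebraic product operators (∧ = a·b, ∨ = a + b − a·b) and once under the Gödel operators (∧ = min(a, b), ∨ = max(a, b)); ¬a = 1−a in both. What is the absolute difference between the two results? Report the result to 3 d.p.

Under algebraic product:
  x4 & x1 = a·b on (0.6400, 0.4500) = 0.2880
  (x4 & x1) & x2 = a·b on (0.2880, 0.1600) = 0.0461
  x1 | x3 = a + b − a·b on (0.4500, 0.5100) = 0.7305
  x4 | x2 = a + b − a·b on (0.6400, 0.1600) = 0.6976
  (x1 | x3) & (x4 | x2) = a·b on (0.7305, 0.6976) = 0.5096
  ((x4 & x1) & x2) | ((x1 | x3) & (x4 | x2)) = a + b − a·b on (0.0461, 0.5096) = 0.5322
  → value = 0.5322
Under Gödel:
  x4 & x1 = min(a, b) on (0.64, 0.45) = 0.45
  (x4 & x1) & x2 = min(a, b) on (0.45, 0.16) = 0.16
  x1 | x3 = max(a, b) on (0.45, 0.51) = 0.51
  x4 | x2 = max(a, b) on (0.64, 0.16) = 0.64
  (x1 | x3) & (x4 | x2) = min(a, b) on (0.51, 0.64) = 0.51
  ((x4 & x1) & x2) | ((x1 | x3) & (x4 | x2)) = max(a, b) on (0.16, 0.51) = 0.51
  → value = 0.5100
|0.5322 − 0.5100| = 0.022

0.022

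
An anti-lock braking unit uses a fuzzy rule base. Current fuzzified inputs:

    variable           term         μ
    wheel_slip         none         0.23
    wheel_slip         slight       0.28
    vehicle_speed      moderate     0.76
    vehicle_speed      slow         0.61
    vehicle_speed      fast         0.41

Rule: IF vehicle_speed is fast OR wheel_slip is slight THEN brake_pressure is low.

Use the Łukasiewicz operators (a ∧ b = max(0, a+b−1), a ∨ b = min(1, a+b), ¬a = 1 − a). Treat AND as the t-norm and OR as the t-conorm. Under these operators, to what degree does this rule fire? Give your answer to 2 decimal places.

0.69

firing strength: fast=0.41, slight=0.28; OR[min(1, a+b)] → w = 0.69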